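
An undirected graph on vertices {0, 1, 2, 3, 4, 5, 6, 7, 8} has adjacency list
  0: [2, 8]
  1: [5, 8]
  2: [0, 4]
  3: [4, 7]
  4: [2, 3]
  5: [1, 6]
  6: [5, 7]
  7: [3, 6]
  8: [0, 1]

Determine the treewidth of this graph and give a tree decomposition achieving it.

Treewidth 2.
One optimal decomposition is:
Bags: B1 = {0, 2, 8}  B2 = {1, 2, 8}  B3 = {1, 2, 5}  B4 = {2, 5, 6}  B5 = {2, 6, 7}  B6 = {2, 3, 7}  B7 = {2, 3, 4}
Tree: B1–B2, B2–B3, B3–B4, B4–B5, B5–B6, B6–B7

Each bag holds 3 vertices, so the decomposition has width 2, which upper-bounds the treewidth. For the lower bound, G contains the cycle 2–0–8–1–5–6–7–3–4–2, so G is not a forest; only forests have treewidth ≤ 1, hence tw(G) ≥ 2. Hence tw(G) = 2 exactly.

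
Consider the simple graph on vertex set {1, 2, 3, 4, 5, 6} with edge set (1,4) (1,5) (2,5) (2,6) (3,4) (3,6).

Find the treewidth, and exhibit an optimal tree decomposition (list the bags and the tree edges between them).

Treewidth 2.
One such decomposition:
Bags: B1 = {2, 3, 6}  B2 = {2, 3, 4}  B3 = {1, 2, 4}  B4 = {1, 2, 5}
Tree: B1–B2, B2–B3, B3–B4

The largest bag has 3 vertices, giving width 2; this decomposition certifies tw(G) ≤ 2. Since 2–6–3–4–1–5–2 is a cycle in G, G is not acyclic. Forests are exactly the graphs of treewidth ≤ 1, so tw(G) ≥ 2. Hence tw(G) = 2 exactly.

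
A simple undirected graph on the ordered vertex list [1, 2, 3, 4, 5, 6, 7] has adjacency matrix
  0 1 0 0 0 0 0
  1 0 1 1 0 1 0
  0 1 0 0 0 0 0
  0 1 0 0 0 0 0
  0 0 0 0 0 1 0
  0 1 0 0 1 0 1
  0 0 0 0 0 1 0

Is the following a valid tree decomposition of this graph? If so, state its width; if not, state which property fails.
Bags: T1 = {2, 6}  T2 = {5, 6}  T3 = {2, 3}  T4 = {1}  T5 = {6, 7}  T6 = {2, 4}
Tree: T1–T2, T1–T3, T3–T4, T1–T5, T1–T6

No — edge (2,1) lies in no bag.

A tree decomposition must satisfy three properties: every vertex lies in some bag; for every edge, both endpoints lie together in some bag; and for every vertex, the bags containing it form a connected subtree. Here edge (2,1) lies in no bag, so the decomposition is invalid.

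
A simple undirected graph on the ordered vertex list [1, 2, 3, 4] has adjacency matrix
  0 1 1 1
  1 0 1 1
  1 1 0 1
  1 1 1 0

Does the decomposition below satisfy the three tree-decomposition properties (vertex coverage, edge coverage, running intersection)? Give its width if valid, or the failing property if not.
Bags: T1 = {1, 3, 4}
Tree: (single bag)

A tree decomposition must satisfy three properties: every vertex lies in some bag; for every edge, both endpoints lie together in some bag; and for every vertex, the bags containing it form a connected subtree. Here vertex 2 appears in no bag, so the decomposition is invalid.

No — vertex 2 appears in no bag.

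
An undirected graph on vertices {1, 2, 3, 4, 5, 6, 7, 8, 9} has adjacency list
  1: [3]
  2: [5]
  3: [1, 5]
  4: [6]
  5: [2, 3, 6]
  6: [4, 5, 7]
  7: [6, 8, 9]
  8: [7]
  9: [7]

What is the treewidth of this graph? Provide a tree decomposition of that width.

Treewidth 1.
Bags: B1 = {6, 7}  B2 = {5, 6}  B3 = {4, 6}  B4 = {7, 8}  B5 = {3, 5}  B6 = {7, 9}  B7 = {2, 5}  B8 = {1, 3}
Tree: B1–B2, B2–B3, B1–B4, B2–B5, B4–B6, B2–B7, B5–B8

Each bag holds 2 vertices, so the decomposition has width 1, which upper-bounds the treewidth. Since G has at least one edge (e.g. 6–7), it is not an edgeless graph, so tw(G) ≥ 1. The upper and lower bounds meet at 1, so that is the treewidth.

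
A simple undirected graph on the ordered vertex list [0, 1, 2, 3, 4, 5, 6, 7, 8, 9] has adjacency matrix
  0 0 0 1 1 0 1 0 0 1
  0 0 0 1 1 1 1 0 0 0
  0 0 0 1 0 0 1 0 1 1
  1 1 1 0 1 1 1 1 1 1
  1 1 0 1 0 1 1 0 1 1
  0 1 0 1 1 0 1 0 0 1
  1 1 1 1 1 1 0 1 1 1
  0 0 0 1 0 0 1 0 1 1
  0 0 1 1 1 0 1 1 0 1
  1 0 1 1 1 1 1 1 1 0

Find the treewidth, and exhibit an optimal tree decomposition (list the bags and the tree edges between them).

Treewidth 4.
One such decomposition:
Bags: B1 = {2, 3, 6, 8, 9}  B2 = {3, 4, 6, 8, 9}  B3 = {3, 4, 5, 6, 9}  B4 = {3, 6, 7, 8, 9}  B5 = {0, 3, 4, 6, 9}  B6 = {1, 3, 4, 5, 6}
Tree: B1–B2, B2–B3, B1–B4, B3–B5, B3–B6

Each bag holds 5 vertices, so the decomposition has width 4, which upper-bounds the treewidth. On the other hand G contains the 5-clique {1, 3, 4, 5, 6}. A clique must lie in a single bag of any decomposition, so no decomposition can have width below 4. The upper and lower bounds meet at 4, so that is the treewidth.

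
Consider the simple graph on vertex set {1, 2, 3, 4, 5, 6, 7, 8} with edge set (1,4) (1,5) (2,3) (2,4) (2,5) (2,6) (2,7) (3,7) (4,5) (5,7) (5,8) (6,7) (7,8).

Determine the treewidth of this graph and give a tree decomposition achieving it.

Each bag holds 3 vertices, so the decomposition has width 2, which upper-bounds the treewidth. Conversely, {5, 7, 8} is a clique of size 3, and the vertices of any clique must share a bag in every tree decomposition; so some bag has ≥ 3 vertices and tw(G) ≥ 2. Therefore the treewidth is 2.

Treewidth 2.
Bags: B1 = {2, 4, 5}  B2 = {2, 5, 7}  B3 = {2, 6, 7}  B4 = {5, 7, 8}  B5 = {1, 4, 5}  B6 = {2, 3, 7}
Tree: B1–B2, B2–B3, B2–B4, B1–B5, B3–B6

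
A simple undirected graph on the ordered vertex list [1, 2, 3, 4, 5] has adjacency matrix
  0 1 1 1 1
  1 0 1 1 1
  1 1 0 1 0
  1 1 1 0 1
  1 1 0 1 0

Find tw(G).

3

A width-3 tree decomposition is:
Bags: B1 = {1, 2, 3, 4}  B2 = {1, 2, 4, 5}
Tree: B1–B2
The largest bag has 4 vertices, giving width 3; this decomposition certifies tw(G) ≤ 3. On the other hand G contains the 4-clique {1, 2, 3, 4}. A clique must lie in a single bag of any decomposition, so no decomposition can have width below 3. Therefore the treewidth is 3.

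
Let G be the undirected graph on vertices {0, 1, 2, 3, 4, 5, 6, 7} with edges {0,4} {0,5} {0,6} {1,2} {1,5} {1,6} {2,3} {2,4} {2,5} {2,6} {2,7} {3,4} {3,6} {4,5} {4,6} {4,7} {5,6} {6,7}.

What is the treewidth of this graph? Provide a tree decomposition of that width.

Treewidth 3.
One optimal decomposition is:
Bags: B1 = {2, 4, 5, 6}  B2 = {1, 2, 5, 6}  B3 = {2, 4, 6, 7}  B4 = {2, 3, 4, 6}  B5 = {0, 4, 5, 6}
Tree: B1–B2, B1–B3, B3–B4, B1–B5

Every bag has size at most 4, so the width is 4 − 1 = 3 and tw(G) ≤ 3. Conversely, {0, 4, 5, 6} is a clique of size 4, and the vertices of any clique must share a bag in every tree decomposition; so some bag has ≥ 4 vertices and tw(G) ≥ 3. Combining the bounds, tw(G) = 3.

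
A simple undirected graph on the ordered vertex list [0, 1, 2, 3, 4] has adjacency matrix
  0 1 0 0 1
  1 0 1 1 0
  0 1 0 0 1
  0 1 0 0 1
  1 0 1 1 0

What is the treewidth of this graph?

2

A width-2 tree decomposition is:
Bags: B1 = {0, 1, 4}  B2 = {1, 3, 4}  B3 = {1, 2, 4}
Tree: B1–B2, B2–B3
The largest bag has 3 vertices, giving width 2; this decomposition certifies tw(G) ≤ 2. For the lower bound, G contains the cycle 1–0–4–3–1, so G is not a forest; only forests have treewidth ≤ 1, hence tw(G) ≥ 2. Therefore the treewidth is 2.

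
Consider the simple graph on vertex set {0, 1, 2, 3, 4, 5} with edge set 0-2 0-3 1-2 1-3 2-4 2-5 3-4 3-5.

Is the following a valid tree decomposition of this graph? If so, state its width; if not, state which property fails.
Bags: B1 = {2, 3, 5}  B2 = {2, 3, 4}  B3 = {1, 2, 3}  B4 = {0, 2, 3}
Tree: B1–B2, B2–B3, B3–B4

Yes; width 2.

Checking the three conditions: (i) the bags cover all of {0, 1, 2, 3, 4, 5}; (ii) for each edge, some bag contains both endpoints; (iii) the bags containing any fixed vertex form a subtree. All hold, so the decomposition is valid with width 3 − 1 = 2.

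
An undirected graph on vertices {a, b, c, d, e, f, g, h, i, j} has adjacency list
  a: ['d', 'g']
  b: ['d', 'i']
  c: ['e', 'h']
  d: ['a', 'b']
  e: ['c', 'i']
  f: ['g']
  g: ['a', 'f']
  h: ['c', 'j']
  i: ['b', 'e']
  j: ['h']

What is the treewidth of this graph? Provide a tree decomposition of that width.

Each bag holds 2 vertices, so the decomposition has width 1, which upper-bounds the treewidth. Any graph with an edge has treewidth ≥ 1, and G has the edge j–h. Combining the bounds, tw(G) = 1.

Treewidth 1.
One such decomposition:
Bags: B1 = {h, j}  B2 = {c, h}  B3 = {c, e}  B4 = {e, i}  B5 = {b, i}  B6 = {b, d}  B7 = {a, d}  B8 = {a, g}  B9 = {f, g}
Tree: B1–B2, B2–B3, B3–B4, B4–B5, B5–B6, B6–B7, B7–B8, B8–B9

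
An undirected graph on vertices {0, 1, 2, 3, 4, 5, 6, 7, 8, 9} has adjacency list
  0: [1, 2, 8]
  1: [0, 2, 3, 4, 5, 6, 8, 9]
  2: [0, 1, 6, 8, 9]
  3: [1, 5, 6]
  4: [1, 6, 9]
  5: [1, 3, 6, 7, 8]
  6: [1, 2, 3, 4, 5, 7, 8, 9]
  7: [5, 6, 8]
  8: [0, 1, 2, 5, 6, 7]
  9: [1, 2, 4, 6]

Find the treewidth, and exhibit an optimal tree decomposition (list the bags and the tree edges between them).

The largest bag has 4 vertices, giving width 3; this decomposition certifies tw(G) ≤ 3. On the other hand G contains the 4-clique {0, 1, 2, 8}. A clique must lie in a single bag of any decomposition, so no decomposition can have width below 3. Hence tw(G) = 3 exactly.

Treewidth 3.
One such decomposition:
Bags: B1 = {1, 2, 6, 8}  B2 = {1, 5, 6, 8}  B3 = {1, 3, 5, 6}  B4 = {1, 2, 6, 9}  B5 = {0, 1, 2, 8}  B6 = {1, 4, 6, 9}  B7 = {5, 6, 7, 8}
Tree: B1–B2, B2–B3, B1–B4, B1–B5, B4–B6, B2–B7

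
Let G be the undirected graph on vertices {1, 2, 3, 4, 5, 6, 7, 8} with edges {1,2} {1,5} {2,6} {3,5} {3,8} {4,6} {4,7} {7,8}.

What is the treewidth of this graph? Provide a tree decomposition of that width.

Treewidth 2.
Bags: B1 = {4, 7, 8}  B2 = {3, 4, 8}  B3 = {3, 4, 5}  B4 = {1, 4, 5}  B5 = {1, 2, 4}  B6 = {2, 4, 6}
Tree: B1–B2, B2–B3, B3–B4, B4–B5, B5–B6

Each bag holds 3 vertices, so the decomposition has width 2, which upper-bounds the treewidth. For the lower bound, G contains the cycle 4–7–8–3–5–1–2–6–4, so G is not a forest; only forests have treewidth ≤ 1, hence tw(G) ≥ 2. Hence tw(G) = 2 exactly.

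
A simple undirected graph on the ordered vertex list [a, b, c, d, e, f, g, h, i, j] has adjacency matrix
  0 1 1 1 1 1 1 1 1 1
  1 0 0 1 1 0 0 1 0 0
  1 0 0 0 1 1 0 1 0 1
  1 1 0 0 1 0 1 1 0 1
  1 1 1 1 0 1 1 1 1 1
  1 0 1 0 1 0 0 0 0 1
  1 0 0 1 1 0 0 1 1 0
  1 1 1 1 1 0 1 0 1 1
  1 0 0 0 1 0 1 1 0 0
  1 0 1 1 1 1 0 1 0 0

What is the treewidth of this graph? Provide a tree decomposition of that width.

Treewidth 4.
One such decomposition:
Bags: B1 = {a, d, e, g, h}  B2 = {a, d, e, h, j}  B3 = {a, e, g, h, i}  B4 = {a, c, e, h, j}  B5 = {a, b, d, e, h}  B6 = {a, c, e, f, j}
Tree: B1–B2, B1–B3, B2–B4, B1–B5, B4–B6

Each bag holds 5 vertices, so the decomposition has width 4, which upper-bounds the treewidth. On the other hand G contains the 5-clique {a, d, e, g, h}. A clique must lie in a single bag of any decomposition, so no decomposition can have width below 4. Combining the bounds, tw(G) = 4.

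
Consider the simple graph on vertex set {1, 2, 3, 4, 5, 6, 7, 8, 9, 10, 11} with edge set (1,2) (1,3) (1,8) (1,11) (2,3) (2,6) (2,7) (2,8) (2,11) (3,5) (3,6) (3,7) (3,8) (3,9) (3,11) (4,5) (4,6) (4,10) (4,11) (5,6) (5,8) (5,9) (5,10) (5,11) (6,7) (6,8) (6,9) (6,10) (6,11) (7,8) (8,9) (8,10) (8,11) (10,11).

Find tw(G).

4

A width-4 tree decomposition is:
Bags: B1 = {3, 5, 6, 8, 11}  B2 = {2, 3, 6, 8, 11}  B3 = {2, 3, 6, 7, 8}  B4 = {1, 2, 3, 8, 11}  B5 = {3, 5, 6, 8, 9}  B6 = {5, 6, 8, 10, 11}  B7 = {4, 5, 6, 10, 11}
Tree: B1–B2, B2–B3, B2–B4, B1–B5, B1–B6, B6–B7
Every bag has size at most 5, so the width is 5 − 1 = 4 and tw(G) ≤ 4. On the other hand G contains the 5-clique {1, 2, 3, 8, 11}. A clique must lie in a single bag of any decomposition, so no decomposition can have width below 4. Combining the bounds, tw(G) = 4.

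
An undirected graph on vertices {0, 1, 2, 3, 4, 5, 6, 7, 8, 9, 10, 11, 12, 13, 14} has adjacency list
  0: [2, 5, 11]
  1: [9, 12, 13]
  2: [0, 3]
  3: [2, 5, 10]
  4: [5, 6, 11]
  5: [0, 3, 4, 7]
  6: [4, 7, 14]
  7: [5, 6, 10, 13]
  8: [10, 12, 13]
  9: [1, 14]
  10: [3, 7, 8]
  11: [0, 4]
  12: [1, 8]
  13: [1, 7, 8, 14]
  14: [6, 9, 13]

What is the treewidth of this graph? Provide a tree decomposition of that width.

Treewidth 3.
Bags: B1 = {0, 2, 4, 11}  B2 = {0, 2, 4, 5}  B3 = {2, 3, 4, 5}  B4 = {3, 4, 5, 6}  B5 = {3, 5, 6, 7}  B6 = {3, 6, 7, 10}  B7 = {6, 7, 10, 14}  B8 = {7, 10, 13, 14}  B9 = {8, 10, 13, 14}  B10 = {8, 9, 13, 14}  B11 = {1, 8, 9, 13}  B12 = {1, 8, 9, 12}
Tree: B1–B2, B2–B3, B3–B4, B4–B5, B5–B6, B6–B7, B7–B8, B8–B9, B9–B10, B10–B11, B11–B12

Each bag holds 4 vertices, so the decomposition has width 3, which upper-bounds the treewidth. For the lower bound: the 4 vertex sets {0,2,11}, {4}, {5}, {3,6,7,10} are disjoint, each induces a connected subgraph, and every pair is joined by at least one edge of G. Contracting each set to a single vertex therefore yields K_{4} as a minor, and since treewidth is minor-monotone, tw(G) ≥ tw(K_{4}) = 3. Hence tw(G) = 3 exactly.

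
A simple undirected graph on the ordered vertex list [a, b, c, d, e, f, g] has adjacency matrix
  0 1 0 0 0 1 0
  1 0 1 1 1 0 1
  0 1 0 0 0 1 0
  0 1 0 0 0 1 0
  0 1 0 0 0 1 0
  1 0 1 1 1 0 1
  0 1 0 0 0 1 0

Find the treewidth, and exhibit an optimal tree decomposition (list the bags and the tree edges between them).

Every bag has size at most 3, so the width is 3 − 1 = 2 and tw(G) ≤ 2. Since f–e–b–a–f is a cycle in G, G is not acyclic. Forests are exactly the graphs of treewidth ≤ 1, so tw(G) ≥ 2. Therefore the treewidth is 2.

Treewidth 2.
One optimal decomposition is:
Bags: B1 = {b, e, f}  B2 = {a, b, f}  B3 = {b, d, f}  B4 = {b, f, g}  B5 = {b, c, f}
Tree: B1–B2, B2–B3, B3–B4, B4–B5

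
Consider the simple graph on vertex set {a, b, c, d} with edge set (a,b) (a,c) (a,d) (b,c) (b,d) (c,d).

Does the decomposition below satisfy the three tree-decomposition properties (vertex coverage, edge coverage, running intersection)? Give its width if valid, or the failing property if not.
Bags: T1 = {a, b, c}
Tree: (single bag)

No — vertex d appears in no bag.

A tree decomposition must satisfy three properties: every vertex lies in some bag; for every edge, both endpoints lie together in some bag; and for every vertex, the bags containing it form a connected subtree. Here vertex d appears in no bag, so the decomposition is invalid.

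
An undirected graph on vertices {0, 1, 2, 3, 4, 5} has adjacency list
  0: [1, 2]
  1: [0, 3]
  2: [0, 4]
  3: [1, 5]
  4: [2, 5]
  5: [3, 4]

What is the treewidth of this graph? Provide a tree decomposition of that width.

The largest bag has 3 vertices, giving width 2; this decomposition certifies tw(G) ≤ 2. The edges 2–4–5–3–1–0–2 form a cycle, so G is not a tree and its treewidth is at least 2. Combining the bounds, tw(G) = 2.

Treewidth 2.
One optimal decomposition is:
Bags: B1 = {2, 4, 5}  B2 = {2, 3, 5}  B3 = {1, 2, 3}  B4 = {0, 1, 2}
Tree: B1–B2, B2–B3, B3–B4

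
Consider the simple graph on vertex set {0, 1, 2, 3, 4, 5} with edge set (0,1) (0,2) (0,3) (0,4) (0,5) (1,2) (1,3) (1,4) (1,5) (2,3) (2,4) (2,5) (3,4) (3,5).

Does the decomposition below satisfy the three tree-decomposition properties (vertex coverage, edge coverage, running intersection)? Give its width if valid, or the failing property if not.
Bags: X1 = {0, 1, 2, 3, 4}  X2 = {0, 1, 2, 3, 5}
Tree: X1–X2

Yes; width 4.

Vertex coverage: the bags together contain {0, 1, 2, 3, 4, 5}, the full vertex set. Edge coverage: each edge of G has both endpoints in at least one bag. Running intersection: for every vertex, the bags containing it form a connected subtree. All three properties hold, so this is a valid tree decomposition of width max|bag| − 1 = 4, and hence tw(G) ≤ 4.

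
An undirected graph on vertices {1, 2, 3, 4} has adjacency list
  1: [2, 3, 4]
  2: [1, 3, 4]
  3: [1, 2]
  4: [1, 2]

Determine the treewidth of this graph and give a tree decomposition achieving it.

Every bag has size at most 3, so the width is 3 − 1 = 2 and tw(G) ≤ 2. Conversely, {1, 2, 3} is a clique of size 3, and the vertices of any clique must share a bag in every tree decomposition; so some bag has ≥ 3 vertices and tw(G) ≥ 2. Hence tw(G) = 2 exactly.

Treewidth 2.
One such decomposition:
Bags: B1 = {1, 2, 3}  B2 = {1, 2, 4}
Tree: B1–B2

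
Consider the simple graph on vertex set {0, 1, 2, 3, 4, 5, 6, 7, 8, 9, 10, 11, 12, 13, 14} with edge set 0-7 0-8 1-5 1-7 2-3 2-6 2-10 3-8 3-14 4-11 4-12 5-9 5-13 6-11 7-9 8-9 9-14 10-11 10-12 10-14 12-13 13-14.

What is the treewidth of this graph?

A width-3 tree decomposition is:
Bags: B1 = {4, 6, 11, 12}  B2 = {6, 10, 11, 12}  B3 = {2, 6, 10, 12}  B4 = {2, 10, 12, 13}  B5 = {2, 10, 13, 14}  B6 = {2, 3, 13, 14}  B7 = {3, 5, 13, 14}  B8 = {3, 5, 9, 14}  B9 = {3, 5, 8, 9}  B10 = {1, 5, 8, 9}  B11 = {1, 7, 8, 9}  B12 = {0, 1, 7, 8}
Tree: B1–B2, B2–B3, B3–B4, B4–B5, B5–B6, B6–B7, B7–B8, B8–B9, B9–B10, B10–B11, B11–B12
Each bag holds 4 vertices, so the decomposition has width 3, which upper-bounds the treewidth. For the lower bound: the 4 vertex sets {4,6,11}, {12}, {10}, {2,3,13,14} are disjoint, each induces a connected subgraph, and every pair is joined by at least one edge of G. Contracting each set to a single vertex therefore yields K_{4} as a minor, and since treewidth is minor-monotone, tw(G) ≥ tw(K_{4}) = 3. Combining the bounds, tw(G) = 3.

3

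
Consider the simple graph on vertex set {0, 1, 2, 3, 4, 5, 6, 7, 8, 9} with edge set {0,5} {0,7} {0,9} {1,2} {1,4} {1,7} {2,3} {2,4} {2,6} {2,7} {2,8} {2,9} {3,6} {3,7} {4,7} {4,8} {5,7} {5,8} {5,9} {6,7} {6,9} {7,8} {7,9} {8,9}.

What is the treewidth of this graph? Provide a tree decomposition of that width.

The largest bag has 4 vertices, giving width 3; this decomposition certifies tw(G) ≤ 3. For the lower bound, the 4 vertices {0, 5, 7, 9} are pairwise adjacent, and any tree decomposition puts a clique entirely inside one bag — forcing width ≥ 3. Combining the bounds, tw(G) = 3.

Treewidth 3.
Bags: B1 = {2, 6, 7, 9}  B2 = {2, 7, 8, 9}  B3 = {2, 4, 7, 8}  B4 = {2, 3, 6, 7}  B5 = {5, 7, 8, 9}  B6 = {1, 2, 4, 7}  B7 = {0, 5, 7, 9}
Tree: B1–B2, B2–B3, B1–B4, B2–B5, B3–B6, B5–B7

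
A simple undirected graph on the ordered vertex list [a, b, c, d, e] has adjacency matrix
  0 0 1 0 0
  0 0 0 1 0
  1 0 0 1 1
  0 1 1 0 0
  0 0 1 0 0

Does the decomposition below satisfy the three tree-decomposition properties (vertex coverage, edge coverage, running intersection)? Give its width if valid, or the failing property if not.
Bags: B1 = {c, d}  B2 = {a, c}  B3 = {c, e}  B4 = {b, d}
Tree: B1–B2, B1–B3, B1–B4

Yes; width 1.

Every vertex of G appears in some bag (union = {a, b, c, d, e}); every edge is covered by a bag; and for each vertex v the set of bags containing v is connected in the bag tree. The decomposition is therefore valid. The largest bag has 2 vertices, so the width is 1.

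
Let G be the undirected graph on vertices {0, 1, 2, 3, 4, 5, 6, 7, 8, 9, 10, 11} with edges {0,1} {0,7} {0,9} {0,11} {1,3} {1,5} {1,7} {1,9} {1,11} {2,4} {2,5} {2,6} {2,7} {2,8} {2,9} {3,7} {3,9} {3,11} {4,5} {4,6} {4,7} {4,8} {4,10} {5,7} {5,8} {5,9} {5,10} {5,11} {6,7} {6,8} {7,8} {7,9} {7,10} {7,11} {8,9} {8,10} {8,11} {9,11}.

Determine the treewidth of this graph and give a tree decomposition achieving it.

Each bag holds 5 vertices, so the decomposition has width 4, which upper-bounds the treewidth. Conversely, {0, 1, 7, 9, 11} is a clique of size 5, and the vertices of any clique must share a bag in every tree decomposition; so some bag has ≥ 5 vertices and tw(G) ≥ 4. Combining the bounds, tw(G) = 4.

Treewidth 4.
One optimal decomposition is:
Bags: B1 = {2, 4, 5, 7, 8}  B2 = {2, 5, 7, 8, 9}  B3 = {5, 7, 8, 9, 11}  B4 = {2, 4, 6, 7, 8}  B5 = {1, 5, 7, 9, 11}  B6 = {1, 3, 7, 9, 11}  B7 = {4, 5, 7, 8, 10}  B8 = {0, 1, 7, 9, 11}
Tree: B1–B2, B2–B3, B1–B4, B3–B5, B5–B6, B1–B7, B6–B8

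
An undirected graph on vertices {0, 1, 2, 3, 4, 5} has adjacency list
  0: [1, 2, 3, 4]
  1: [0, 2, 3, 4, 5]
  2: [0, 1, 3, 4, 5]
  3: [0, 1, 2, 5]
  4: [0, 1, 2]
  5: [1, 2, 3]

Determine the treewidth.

3

A width-3 tree decomposition is:
Bags: B1 = {1, 2, 3, 5}  B2 = {0, 1, 2, 3}  B3 = {0, 1, 2, 4}
Tree: B1–B2, B2–B3
Each bag holds 4 vertices, so the decomposition has width 3, which upper-bounds the treewidth. For the lower bound, the 4 vertices {0, 1, 2, 3} are pairwise adjacent, and any tree decomposition puts a clique entirely inside one bag — forcing width ≥ 3. Therefore the treewidth is 3.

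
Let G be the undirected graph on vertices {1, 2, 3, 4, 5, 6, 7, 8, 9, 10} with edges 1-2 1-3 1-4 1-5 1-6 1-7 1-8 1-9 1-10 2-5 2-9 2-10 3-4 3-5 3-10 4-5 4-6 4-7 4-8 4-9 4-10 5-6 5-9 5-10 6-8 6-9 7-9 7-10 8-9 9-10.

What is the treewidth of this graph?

A width-4 tree decomposition is:
Bags: B1 = {1, 4, 5, 9, 10}  B2 = {1, 2, 5, 9, 10}  B3 = {1, 4, 7, 9, 10}  B4 = {1, 4, 5, 6, 9}  B5 = {1, 4, 6, 8, 9}  B6 = {1, 3, 4, 5, 10}
Tree: B1–B2, B1–B3, B1–B4, B4–B5, B1–B6
The largest bag has 5 vertices, giving width 4; this decomposition certifies tw(G) ≤ 4. On the other hand G contains the 5-clique {1, 2, 5, 9, 10}. A clique must lie in a single bag of any decomposition, so no decomposition can have width below 4. Combining the bounds, tw(G) = 4.

4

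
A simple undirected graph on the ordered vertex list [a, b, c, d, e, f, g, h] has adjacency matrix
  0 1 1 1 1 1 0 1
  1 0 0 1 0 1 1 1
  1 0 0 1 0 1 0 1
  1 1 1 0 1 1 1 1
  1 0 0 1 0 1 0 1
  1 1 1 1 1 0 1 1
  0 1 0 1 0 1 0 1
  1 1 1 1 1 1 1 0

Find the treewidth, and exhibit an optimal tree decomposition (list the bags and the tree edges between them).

Treewidth 4.
Bags: B1 = {b, d, f, g, h}  B2 = {a, b, d, f, h}  B3 = {a, d, e, f, h}  B4 = {a, c, d, f, h}
Tree: B1–B2, B2–B3, B2–B4

Each bag holds 5 vertices, so the decomposition has width 4, which upper-bounds the treewidth. On the other hand G contains the 5-clique {b, d, f, g, h}. A clique must lie in a single bag of any decomposition, so no decomposition can have width below 4. Combining the bounds, tw(G) = 4.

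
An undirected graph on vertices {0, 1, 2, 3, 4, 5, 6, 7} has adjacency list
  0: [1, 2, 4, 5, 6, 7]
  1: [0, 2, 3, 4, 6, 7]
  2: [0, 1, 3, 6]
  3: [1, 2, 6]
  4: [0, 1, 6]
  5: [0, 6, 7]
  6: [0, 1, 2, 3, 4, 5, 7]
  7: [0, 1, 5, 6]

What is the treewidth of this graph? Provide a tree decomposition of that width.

Every bag has size at most 4, so the width is 4 − 1 = 3 and tw(G) ≤ 3. On the other hand G contains the 4-clique {0, 1, 2, 6}. A clique must lie in a single bag of any decomposition, so no decomposition can have width below 3. Combining the bounds, tw(G) = 3.

Treewidth 3.
Bags: B1 = {0, 1, 6, 7}  B2 = {0, 1, 4, 6}  B3 = {0, 1, 2, 6}  B4 = {0, 5, 6, 7}  B5 = {1, 2, 3, 6}
Tree: B1–B2, B2–B3, B1–B4, B3–B5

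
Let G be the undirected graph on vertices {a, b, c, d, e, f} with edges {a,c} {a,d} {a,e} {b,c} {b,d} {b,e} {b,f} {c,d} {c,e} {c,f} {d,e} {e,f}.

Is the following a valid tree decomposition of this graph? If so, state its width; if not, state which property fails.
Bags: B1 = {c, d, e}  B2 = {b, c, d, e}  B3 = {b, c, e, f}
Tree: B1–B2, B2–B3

A tree decomposition must satisfy three properties: every vertex lies in some bag; for every edge, both endpoints lie together in some bag; and for every vertex, the bags containing it form a connected subtree. Here vertex a appears in no bag, so the decomposition is invalid.

No — vertex a appears in no bag.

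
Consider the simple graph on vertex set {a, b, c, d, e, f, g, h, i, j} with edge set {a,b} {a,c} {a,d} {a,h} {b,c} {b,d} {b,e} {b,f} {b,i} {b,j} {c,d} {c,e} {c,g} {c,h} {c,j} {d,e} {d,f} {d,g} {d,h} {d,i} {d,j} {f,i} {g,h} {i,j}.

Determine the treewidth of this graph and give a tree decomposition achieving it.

The largest bag has 4 vertices, giving width 3; this decomposition certifies tw(G) ≤ 3. Conversely, {c, d, g, h} is a clique of size 4, and the vertices of any clique must share a bag in every tree decomposition; so some bag has ≥ 4 vertices and tw(G) ≥ 3. Hence tw(G) = 3 exactly.

Treewidth 3.
One optimal decomposition is:
Bags: B1 = {a, b, c, d}  B2 = {a, c, d, h}  B3 = {b, c, d, e}  B4 = {b, c, d, j}  B5 = {b, d, i, j}  B6 = {b, d, f, i}  B7 = {c, d, g, h}
Tree: B1–B2, B1–B3, B1–B4, B4–B5, B5–B6, B2–B7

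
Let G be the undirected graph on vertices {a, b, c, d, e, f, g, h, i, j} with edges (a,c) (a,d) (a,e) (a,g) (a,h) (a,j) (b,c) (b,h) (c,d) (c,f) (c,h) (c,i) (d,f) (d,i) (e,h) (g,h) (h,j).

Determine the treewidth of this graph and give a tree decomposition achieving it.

Each bag holds 3 vertices, so the decomposition has width 2, which upper-bounds the treewidth. For the lower bound, the 3 vertices {a, c, d} are pairwise adjacent, and any tree decomposition puts a clique entirely inside one bag — forcing width ≥ 2. Hence tw(G) = 2 exactly.

Treewidth 2.
Bags: B1 = {a, c, d}  B2 = {c, d, f}  B3 = {a, c, h}  B4 = {b, c, h}  B5 = {a, g, h}  B6 = {c, d, i}  B7 = {a, h, j}  B8 = {a, e, h}
Tree: B1–B2, B1–B3, B3–B4, B3–B5, B1–B6, B3–B7, B3–B8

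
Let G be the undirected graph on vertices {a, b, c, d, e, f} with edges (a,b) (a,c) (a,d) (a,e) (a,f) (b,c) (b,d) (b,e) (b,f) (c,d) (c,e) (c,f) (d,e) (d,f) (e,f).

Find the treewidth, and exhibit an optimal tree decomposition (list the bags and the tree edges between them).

Treewidth 5.
One optimal decomposition is:
Bags: B1 = {a, b, c, d, e, f}
Tree: (single bag)

With just one bag of size 6, the width is 6 − 1 = 5, so tw(G) ≤ 5. On the other hand G contains the 6-clique {a, b, c, d, e, f}. A clique must lie in a single bag of any decomposition, so no decomposition can have width below 5. Hence tw(G) = 5 exactly.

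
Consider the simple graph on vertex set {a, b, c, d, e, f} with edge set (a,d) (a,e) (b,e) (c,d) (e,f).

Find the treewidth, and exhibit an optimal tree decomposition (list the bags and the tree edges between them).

Treewidth 1.
One such decomposition:
Bags: B1 = {e, f}  B2 = {a, e}  B3 = {a, d}  B4 = {b, e}  B5 = {c, d}
Tree: B1–B2, B2–B3, B1–B4, B3–B5

The largest bag has 2 vertices, giving width 1; this decomposition certifies tw(G) ≤ 1. Any graph with an edge has treewidth ≥ 1, and G has the edge f–e. The upper and lower bounds meet at 1, so that is the treewidth.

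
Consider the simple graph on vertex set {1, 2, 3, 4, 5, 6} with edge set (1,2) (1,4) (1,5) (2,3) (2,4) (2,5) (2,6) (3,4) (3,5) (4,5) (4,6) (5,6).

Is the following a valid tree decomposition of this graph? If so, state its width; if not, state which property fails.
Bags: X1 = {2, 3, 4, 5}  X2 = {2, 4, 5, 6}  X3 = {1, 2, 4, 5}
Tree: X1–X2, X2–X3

Checking the three conditions: (i) the bags cover all of {1, 2, 3, 4, 5, 6}; (ii) for each edge, some bag contains both endpoints; (iii) the bags containing any fixed vertex form a subtree. All hold, so the decomposition is valid with width 4 − 1 = 3.

Yes; width 3.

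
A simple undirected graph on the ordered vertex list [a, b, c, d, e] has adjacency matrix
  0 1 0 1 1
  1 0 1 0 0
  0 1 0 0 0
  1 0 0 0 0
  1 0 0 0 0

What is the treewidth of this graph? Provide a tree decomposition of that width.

Each bag holds 2 vertices, so the decomposition has width 1, which upper-bounds the treewidth. G has an edge, so its treewidth is at least 1. The upper and lower bounds meet at 1, so that is the treewidth.

Treewidth 1.
One optimal decomposition is:
Bags: B1 = {a, e}  B2 = {a, d}  B3 = {a, b}  B4 = {b, c}
Tree: B1–B2, B2–B3, B3–B4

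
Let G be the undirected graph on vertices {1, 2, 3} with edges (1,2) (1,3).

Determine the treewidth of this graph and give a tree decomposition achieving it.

Treewidth 1.
One such decomposition:
Bags: B1 = {1, 2}  B2 = {1, 3}
Tree: B1–B2

The largest bag has 2 vertices, giving width 1; this decomposition certifies tw(G) ≤ 1. Since G has at least one edge (e.g. 1–2), it is not an edgeless graph, so tw(G) ≥ 1. Therefore the treewidth is 1.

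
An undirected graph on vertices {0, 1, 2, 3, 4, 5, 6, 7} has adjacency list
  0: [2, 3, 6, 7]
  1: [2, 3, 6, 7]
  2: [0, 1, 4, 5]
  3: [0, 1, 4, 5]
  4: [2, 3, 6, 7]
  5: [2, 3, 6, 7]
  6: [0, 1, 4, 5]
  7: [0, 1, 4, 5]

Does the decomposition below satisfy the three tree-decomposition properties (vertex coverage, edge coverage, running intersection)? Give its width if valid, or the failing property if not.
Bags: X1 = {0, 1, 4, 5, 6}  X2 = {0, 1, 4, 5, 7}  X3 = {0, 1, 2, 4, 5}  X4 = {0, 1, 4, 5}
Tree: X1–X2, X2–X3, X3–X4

No — vertex 3 appears in no bag.

A tree decomposition must satisfy three properties: every vertex lies in some bag; for every edge, both endpoints lie together in some bag; and for every vertex, the bags containing it form a connected subtree. Here vertex 3 appears in no bag, so the decomposition is invalid.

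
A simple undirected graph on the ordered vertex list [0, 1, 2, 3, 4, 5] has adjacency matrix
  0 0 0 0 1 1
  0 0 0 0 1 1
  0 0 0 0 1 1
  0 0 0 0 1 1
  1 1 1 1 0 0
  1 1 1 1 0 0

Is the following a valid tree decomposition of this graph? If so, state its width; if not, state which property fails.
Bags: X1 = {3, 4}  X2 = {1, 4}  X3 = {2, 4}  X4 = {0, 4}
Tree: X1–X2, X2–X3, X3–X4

No — vertex 5 appears in no bag.

A tree decomposition must satisfy three properties: every vertex lies in some bag; for every edge, both endpoints lie together in some bag; and for every vertex, the bags containing it form a connected subtree. Here vertex 5 appears in no bag, so the decomposition is invalid.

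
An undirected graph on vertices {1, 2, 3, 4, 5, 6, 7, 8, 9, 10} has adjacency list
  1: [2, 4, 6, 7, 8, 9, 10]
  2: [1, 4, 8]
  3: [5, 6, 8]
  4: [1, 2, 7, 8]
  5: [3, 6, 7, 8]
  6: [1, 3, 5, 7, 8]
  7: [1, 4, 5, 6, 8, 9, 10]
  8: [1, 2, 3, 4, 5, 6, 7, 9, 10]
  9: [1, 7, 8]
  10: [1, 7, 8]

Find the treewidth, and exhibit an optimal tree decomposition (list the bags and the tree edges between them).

Treewidth 3.
Bags: B1 = {1, 6, 7, 8}  B2 = {1, 4, 7, 8}  B3 = {1, 7, 8, 9}  B4 = {1, 2, 4, 8}  B5 = {5, 6, 7, 8}  B6 = {1, 7, 8, 10}  B7 = {3, 5, 6, 8}
Tree: B1–B2, B1–B3, B2–B4, B1–B5, B2–B6, B5–B7

Each bag holds 4 vertices, so the decomposition has width 3, which upper-bounds the treewidth. For the lower bound, the 4 vertices {1, 2, 4, 8} are pairwise adjacent, and any tree decomposition puts a clique entirely inside one bag — forcing width ≥ 3. Combining the bounds, tw(G) = 3.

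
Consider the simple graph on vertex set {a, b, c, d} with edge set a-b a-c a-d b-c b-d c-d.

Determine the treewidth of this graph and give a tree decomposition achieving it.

A single bag containing all 4 vertices is trivially a valid decomposition of width 3. For the lower bound, the 4 vertices {a, b, c, d} are pairwise adjacent, and any tree decomposition puts a clique entirely inside one bag — forcing width ≥ 3. The upper and lower bounds meet at 3, so that is the treewidth.

Treewidth 3.
Bags: B1 = {a, b, c, d}
Tree: (single bag)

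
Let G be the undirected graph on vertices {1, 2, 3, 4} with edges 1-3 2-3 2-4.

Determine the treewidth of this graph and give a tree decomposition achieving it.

Treewidth 1.
One such decomposition:
Bags: B1 = {2, 3}  B2 = {1, 3}  B3 = {2, 4}
Tree: B1–B2, B1–B3

The largest bag has 2 vertices, giving width 1; this decomposition certifies tw(G) ≤ 1. Since G has at least one edge (e.g. 2–3), it is not an edgeless graph, so tw(G) ≥ 1. The upper and lower bounds meet at 1, so that is the treewidth.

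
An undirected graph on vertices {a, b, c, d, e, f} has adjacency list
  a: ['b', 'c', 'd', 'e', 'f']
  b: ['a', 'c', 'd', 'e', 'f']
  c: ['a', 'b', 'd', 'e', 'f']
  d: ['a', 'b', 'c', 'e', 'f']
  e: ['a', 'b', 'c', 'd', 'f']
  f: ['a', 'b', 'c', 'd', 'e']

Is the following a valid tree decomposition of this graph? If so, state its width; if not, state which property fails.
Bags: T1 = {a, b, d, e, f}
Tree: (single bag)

A tree decomposition must satisfy three properties: every vertex lies in some bag; for every edge, both endpoints lie together in some bag; and for every vertex, the bags containing it form a connected subtree. Here vertex c appears in no bag, so the decomposition is invalid.

No — vertex c appears in no bag.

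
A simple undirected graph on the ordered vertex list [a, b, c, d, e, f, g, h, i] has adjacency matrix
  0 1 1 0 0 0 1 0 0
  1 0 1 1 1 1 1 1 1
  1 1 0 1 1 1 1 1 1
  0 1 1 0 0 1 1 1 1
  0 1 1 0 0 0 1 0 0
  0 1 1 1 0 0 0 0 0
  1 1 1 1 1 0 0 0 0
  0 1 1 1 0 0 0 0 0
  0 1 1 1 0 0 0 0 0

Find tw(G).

3

A width-3 tree decomposition is:
Bags: B1 = {b, c, d, h}  B2 = {b, c, d, f}  B3 = {b, c, d, i}  B4 = {b, c, d, g}  B5 = {b, c, e, g}  B6 = {a, b, c, g}
Tree: B1–B2, B1–B3, B1–B4, B4–B5, B4–B6
Every bag has size at most 4, so the width is 4 − 1 = 3 and tw(G) ≤ 3. For the lower bound, the 4 vertices {b, c, d, g} are pairwise adjacent, and any tree decomposition puts a clique entirely inside one bag — forcing width ≥ 3. Combining the bounds, tw(G) = 3.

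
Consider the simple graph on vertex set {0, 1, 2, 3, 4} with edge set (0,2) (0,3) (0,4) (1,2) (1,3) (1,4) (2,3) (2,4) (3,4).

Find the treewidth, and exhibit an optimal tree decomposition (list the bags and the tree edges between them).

Treewidth 3.
Bags: B1 = {1, 2, 3, 4}  B2 = {0, 2, 3, 4}
Tree: B1–B2

Each bag holds 4 vertices, so the decomposition has width 3, which upper-bounds the treewidth. Conversely, {0, 2, 3, 4} is a clique of size 4, and the vertices of any clique must share a bag in every tree decomposition; so some bag has ≥ 4 vertices and tw(G) ≥ 3. Therefore the treewidth is 3.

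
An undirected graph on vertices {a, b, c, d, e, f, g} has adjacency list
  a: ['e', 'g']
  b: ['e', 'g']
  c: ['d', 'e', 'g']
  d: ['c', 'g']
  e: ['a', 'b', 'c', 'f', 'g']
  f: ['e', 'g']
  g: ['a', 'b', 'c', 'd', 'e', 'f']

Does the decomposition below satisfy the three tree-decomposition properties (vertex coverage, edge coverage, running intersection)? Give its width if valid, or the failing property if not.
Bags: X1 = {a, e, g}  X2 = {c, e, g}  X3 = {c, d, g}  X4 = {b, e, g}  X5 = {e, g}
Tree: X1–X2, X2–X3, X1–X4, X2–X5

A tree decomposition must satisfy three properties: every vertex lies in some bag; for every edge, both endpoints lie together in some bag; and for every vertex, the bags containing it form a connected subtree. Here vertex f appears in no bag, so the decomposition is invalid.

No — vertex f appears in no bag.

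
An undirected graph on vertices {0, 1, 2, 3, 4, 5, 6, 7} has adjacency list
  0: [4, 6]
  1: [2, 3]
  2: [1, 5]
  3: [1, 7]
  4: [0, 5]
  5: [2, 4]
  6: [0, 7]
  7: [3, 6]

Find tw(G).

A width-2 tree decomposition is:
Bags: B1 = {3, 6, 7}  B2 = {0, 3, 6}  B3 = {0, 3, 4}  B4 = {3, 4, 5}  B5 = {2, 3, 5}  B6 = {1, 2, 3}
Tree: B1–B2, B2–B3, B3–B4, B4–B5, B5–B6
Each bag holds 3 vertices, so the decomposition has width 2, which upper-bounds the treewidth. The edges 3–7–6–0–4–5–2–1–3 form a cycle, so G is not a tree and its treewidth is at least 2. Hence tw(G) = 2 exactly.

2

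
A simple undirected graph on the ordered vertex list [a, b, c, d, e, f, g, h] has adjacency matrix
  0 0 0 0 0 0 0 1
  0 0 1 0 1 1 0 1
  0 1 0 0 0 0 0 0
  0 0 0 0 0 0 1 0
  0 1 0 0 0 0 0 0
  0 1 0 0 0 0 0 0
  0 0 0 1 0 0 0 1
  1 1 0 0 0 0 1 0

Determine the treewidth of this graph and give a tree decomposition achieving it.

Each bag holds 2 vertices, so the decomposition has width 1, which upper-bounds the treewidth. G has an edge, so its treewidth is at least 1. The upper and lower bounds meet at 1, so that is the treewidth.

Treewidth 1.
Bags: B1 = {b, f}  B2 = {b, h}  B3 = {b, e}  B4 = {g, h}  B5 = {b, c}  B6 = {d, g}  B7 = {a, h}
Tree: B1–B2, B1–B3, B2–B4, B2–B5, B4–B6, B2–B7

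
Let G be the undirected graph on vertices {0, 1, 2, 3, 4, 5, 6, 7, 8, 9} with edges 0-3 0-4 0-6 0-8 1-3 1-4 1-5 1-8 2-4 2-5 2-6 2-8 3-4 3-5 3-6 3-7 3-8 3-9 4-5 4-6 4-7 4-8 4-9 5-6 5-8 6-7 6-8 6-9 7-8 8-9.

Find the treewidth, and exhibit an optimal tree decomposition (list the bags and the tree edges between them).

Treewidth 4.
One optimal decomposition is:
Bags: B1 = {3, 4, 6, 7, 8}  B2 = {3, 4, 5, 6, 8}  B3 = {3, 4, 6, 8, 9}  B4 = {0, 3, 4, 6, 8}  B5 = {1, 3, 4, 5, 8}  B6 = {2, 4, 5, 6, 8}
Tree: B1–B2, B1–B3, B2–B4, B2–B5, B2–B6

Each bag holds 5 vertices, so the decomposition has width 4, which upper-bounds the treewidth. On the other hand G contains the 5-clique {2, 4, 5, 6, 8}. A clique must lie in a single bag of any decomposition, so no decomposition can have width below 4. Hence tw(G) = 4 exactly.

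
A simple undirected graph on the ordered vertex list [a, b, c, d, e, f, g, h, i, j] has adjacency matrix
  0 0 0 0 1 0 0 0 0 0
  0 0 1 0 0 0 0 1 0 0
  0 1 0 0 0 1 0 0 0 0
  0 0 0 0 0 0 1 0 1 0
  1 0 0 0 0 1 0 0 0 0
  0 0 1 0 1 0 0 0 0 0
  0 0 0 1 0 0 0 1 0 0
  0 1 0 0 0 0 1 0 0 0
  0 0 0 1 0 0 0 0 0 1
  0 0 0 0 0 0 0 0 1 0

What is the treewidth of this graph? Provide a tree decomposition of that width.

Every bag has size at most 2, so the width is 2 − 1 = 1 and tw(G) ≤ 1. Since G has at least one edge (e.g. j–i), it is not an edgeless graph, so tw(G) ≥ 1. Hence tw(G) = 1 exactly.

Treewidth 1.
One optimal decomposition is:
Bags: B1 = {i, j}  B2 = {d, i}  B3 = {d, g}  B4 = {g, h}  B5 = {b, h}  B6 = {b, c}  B7 = {c, f}  B8 = {e, f}  B9 = {a, e}
Tree: B1–B2, B2–B3, B3–B4, B4–B5, B5–B6, B6–B7, B7–B8, B8–B9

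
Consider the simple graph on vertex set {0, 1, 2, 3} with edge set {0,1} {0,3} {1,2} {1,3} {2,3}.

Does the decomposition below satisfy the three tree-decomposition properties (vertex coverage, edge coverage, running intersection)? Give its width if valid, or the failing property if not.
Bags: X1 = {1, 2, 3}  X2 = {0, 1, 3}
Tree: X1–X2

Every vertex of G appears in some bag (union = {0, 1, 2, 3}); every edge is covered by a bag; and for each vertex v the set of bags containing v is connected in the bag tree. The decomposition is therefore valid. The largest bag has 3 vertices, so the width is 2.

Yes; width 2.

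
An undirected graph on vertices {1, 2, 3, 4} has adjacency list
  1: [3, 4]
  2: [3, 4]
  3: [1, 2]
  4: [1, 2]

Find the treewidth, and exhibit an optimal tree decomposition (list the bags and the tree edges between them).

The largest bag has 3 vertices, giving width 2; this decomposition certifies tw(G) ≤ 2. The edges 1–4–2–3–1 form a cycle, so G is not a tree and its treewidth is at least 2. Hence tw(G) = 2 exactly.

Treewidth 2.
Bags: B1 = {1, 2, 4}  B2 = {1, 2, 3}
Tree: B1–B2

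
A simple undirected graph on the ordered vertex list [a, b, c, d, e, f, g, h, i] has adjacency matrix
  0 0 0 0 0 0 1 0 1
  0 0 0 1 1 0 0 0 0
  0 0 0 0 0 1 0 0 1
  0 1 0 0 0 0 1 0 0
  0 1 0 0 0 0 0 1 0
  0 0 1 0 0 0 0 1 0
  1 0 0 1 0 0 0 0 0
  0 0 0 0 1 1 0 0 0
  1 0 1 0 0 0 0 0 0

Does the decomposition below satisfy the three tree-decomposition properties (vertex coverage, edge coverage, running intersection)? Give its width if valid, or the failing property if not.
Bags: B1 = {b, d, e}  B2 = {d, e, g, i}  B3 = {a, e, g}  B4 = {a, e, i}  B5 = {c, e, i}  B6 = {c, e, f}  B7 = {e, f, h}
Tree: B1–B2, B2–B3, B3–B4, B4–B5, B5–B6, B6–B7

No — bags containing vertex i are not connected in the tree.

A tree decomposition must satisfy three properties: every vertex lies in some bag; for every edge, both endpoints lie together in some bag; and for every vertex, the bags containing it form a connected subtree. Here bags containing vertex i are not connected in the tree, so the decomposition is invalid.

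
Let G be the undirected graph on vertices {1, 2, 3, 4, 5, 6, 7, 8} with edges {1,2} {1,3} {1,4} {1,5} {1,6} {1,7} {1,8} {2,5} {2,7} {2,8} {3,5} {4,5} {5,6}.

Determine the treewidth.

2

A width-2 tree decomposition is:
Bags: B1 = {1, 2, 5}  B2 = {1, 4, 5}  B3 = {1, 2, 7}  B4 = {1, 3, 5}  B5 = {1, 5, 6}  B6 = {1, 2, 8}
Tree: B1–B2, B1–B3, B1–B4, B4–B5, B1–B6
The largest bag has 3 vertices, giving width 2; this decomposition certifies tw(G) ≤ 2. On the other hand G contains the 3-clique {1, 2, 8}. A clique must lie in a single bag of any decomposition, so no decomposition can have width below 2. Therefore the treewidth is 2.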